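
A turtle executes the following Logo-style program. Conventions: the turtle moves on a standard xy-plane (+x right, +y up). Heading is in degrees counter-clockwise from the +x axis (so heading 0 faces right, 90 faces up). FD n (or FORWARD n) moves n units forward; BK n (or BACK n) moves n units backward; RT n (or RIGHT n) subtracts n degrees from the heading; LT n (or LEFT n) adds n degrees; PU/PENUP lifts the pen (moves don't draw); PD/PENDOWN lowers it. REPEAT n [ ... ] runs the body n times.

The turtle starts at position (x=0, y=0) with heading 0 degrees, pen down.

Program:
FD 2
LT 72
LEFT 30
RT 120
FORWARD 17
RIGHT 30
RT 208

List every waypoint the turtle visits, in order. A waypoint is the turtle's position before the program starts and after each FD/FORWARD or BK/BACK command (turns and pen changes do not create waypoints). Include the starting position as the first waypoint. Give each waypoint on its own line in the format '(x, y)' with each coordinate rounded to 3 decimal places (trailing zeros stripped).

Answer: (0, 0)
(2, 0)
(18.168, -5.253)

Derivation:
Executing turtle program step by step:
Start: pos=(0,0), heading=0, pen down
FD 2: (0,0) -> (2,0) [heading=0, draw]
LT 72: heading 0 -> 72
LT 30: heading 72 -> 102
RT 120: heading 102 -> 342
FD 17: (2,0) -> (18.168,-5.253) [heading=342, draw]
RT 30: heading 342 -> 312
RT 208: heading 312 -> 104
Final: pos=(18.168,-5.253), heading=104, 2 segment(s) drawn
Waypoints (3 total):
(0, 0)
(2, 0)
(18.168, -5.253)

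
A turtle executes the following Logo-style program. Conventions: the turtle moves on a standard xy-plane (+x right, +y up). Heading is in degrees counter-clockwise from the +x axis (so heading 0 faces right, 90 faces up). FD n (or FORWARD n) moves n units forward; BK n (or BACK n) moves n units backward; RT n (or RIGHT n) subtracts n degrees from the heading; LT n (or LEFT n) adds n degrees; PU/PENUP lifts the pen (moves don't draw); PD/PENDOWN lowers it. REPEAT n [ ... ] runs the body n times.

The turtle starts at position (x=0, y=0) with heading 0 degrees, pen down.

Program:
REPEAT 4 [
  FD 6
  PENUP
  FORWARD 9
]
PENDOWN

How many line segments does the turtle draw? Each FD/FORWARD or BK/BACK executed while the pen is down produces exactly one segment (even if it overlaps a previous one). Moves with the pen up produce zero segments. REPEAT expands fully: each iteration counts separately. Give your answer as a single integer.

Executing turtle program step by step:
Start: pos=(0,0), heading=0, pen down
REPEAT 4 [
  -- iteration 1/4 --
  FD 6: (0,0) -> (6,0) [heading=0, draw]
  PU: pen up
  FD 9: (6,0) -> (15,0) [heading=0, move]
  -- iteration 2/4 --
  FD 6: (15,0) -> (21,0) [heading=0, move]
  PU: pen up
  FD 9: (21,0) -> (30,0) [heading=0, move]
  -- iteration 3/4 --
  FD 6: (30,0) -> (36,0) [heading=0, move]
  PU: pen up
  FD 9: (36,0) -> (45,0) [heading=0, move]
  -- iteration 4/4 --
  FD 6: (45,0) -> (51,0) [heading=0, move]
  PU: pen up
  FD 9: (51,0) -> (60,0) [heading=0, move]
]
PD: pen down
Final: pos=(60,0), heading=0, 1 segment(s) drawn
Segments drawn: 1

Answer: 1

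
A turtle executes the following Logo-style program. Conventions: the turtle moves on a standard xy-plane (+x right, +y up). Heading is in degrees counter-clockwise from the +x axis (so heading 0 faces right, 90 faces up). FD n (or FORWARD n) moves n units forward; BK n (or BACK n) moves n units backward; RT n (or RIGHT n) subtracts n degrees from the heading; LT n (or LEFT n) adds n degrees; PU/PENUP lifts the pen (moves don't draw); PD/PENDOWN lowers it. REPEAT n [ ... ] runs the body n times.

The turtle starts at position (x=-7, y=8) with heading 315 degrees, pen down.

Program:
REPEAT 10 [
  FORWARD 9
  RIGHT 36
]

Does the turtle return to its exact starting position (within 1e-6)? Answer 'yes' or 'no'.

Executing turtle program step by step:
Start: pos=(-7,8), heading=315, pen down
REPEAT 10 [
  -- iteration 1/10 --
  FD 9: (-7,8) -> (-0.636,1.636) [heading=315, draw]
  RT 36: heading 315 -> 279
  -- iteration 2/10 --
  FD 9: (-0.636,1.636) -> (0.772,-7.253) [heading=279, draw]
  RT 36: heading 279 -> 243
  -- iteration 3/10 --
  FD 9: (0.772,-7.253) -> (-3.314,-15.272) [heading=243, draw]
  RT 36: heading 243 -> 207
  -- iteration 4/10 --
  FD 9: (-3.314,-15.272) -> (-11.333,-19.358) [heading=207, draw]
  RT 36: heading 207 -> 171
  -- iteration 5/10 --
  FD 9: (-11.333,-19.358) -> (-20.222,-17.95) [heading=171, draw]
  RT 36: heading 171 -> 135
  -- iteration 6/10 --
  FD 9: (-20.222,-17.95) -> (-26.586,-11.586) [heading=135, draw]
  RT 36: heading 135 -> 99
  -- iteration 7/10 --
  FD 9: (-26.586,-11.586) -> (-27.994,-2.697) [heading=99, draw]
  RT 36: heading 99 -> 63
  -- iteration 8/10 --
  FD 9: (-27.994,-2.697) -> (-23.908,5.322) [heading=63, draw]
  RT 36: heading 63 -> 27
  -- iteration 9/10 --
  FD 9: (-23.908,5.322) -> (-15.889,9.408) [heading=27, draw]
  RT 36: heading 27 -> 351
  -- iteration 10/10 --
  FD 9: (-15.889,9.408) -> (-7,8) [heading=351, draw]
  RT 36: heading 351 -> 315
]
Final: pos=(-7,8), heading=315, 10 segment(s) drawn

Start position: (-7, 8)
Final position: (-7, 8)
Distance = 0; < 1e-6 -> CLOSED

Answer: yes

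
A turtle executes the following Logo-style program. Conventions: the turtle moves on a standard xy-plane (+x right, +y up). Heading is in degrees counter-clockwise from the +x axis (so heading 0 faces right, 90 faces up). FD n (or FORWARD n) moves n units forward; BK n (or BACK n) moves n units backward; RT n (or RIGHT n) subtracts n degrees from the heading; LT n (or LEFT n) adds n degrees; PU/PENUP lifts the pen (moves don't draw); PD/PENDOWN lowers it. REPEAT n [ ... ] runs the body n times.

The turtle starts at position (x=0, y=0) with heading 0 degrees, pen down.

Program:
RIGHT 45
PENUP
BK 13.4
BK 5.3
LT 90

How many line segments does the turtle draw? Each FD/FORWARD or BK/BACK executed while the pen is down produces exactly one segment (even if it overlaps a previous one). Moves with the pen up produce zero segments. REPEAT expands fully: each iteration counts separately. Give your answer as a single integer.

Executing turtle program step by step:
Start: pos=(0,0), heading=0, pen down
RT 45: heading 0 -> 315
PU: pen up
BK 13.4: (0,0) -> (-9.475,9.475) [heading=315, move]
BK 5.3: (-9.475,9.475) -> (-13.223,13.223) [heading=315, move]
LT 90: heading 315 -> 45
Final: pos=(-13.223,13.223), heading=45, 0 segment(s) drawn
Segments drawn: 0

Answer: 0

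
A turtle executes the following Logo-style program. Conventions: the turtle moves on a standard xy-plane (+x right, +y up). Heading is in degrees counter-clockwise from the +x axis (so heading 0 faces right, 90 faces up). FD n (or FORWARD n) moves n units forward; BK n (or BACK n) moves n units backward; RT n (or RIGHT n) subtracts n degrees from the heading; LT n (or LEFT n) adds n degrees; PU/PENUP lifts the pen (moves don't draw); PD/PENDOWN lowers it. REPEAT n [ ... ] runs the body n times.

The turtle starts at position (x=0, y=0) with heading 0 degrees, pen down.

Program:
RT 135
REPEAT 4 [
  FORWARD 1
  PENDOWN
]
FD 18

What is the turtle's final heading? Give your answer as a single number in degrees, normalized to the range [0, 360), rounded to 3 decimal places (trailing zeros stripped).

Answer: 225

Derivation:
Executing turtle program step by step:
Start: pos=(0,0), heading=0, pen down
RT 135: heading 0 -> 225
REPEAT 4 [
  -- iteration 1/4 --
  FD 1: (0,0) -> (-0.707,-0.707) [heading=225, draw]
  PD: pen down
  -- iteration 2/4 --
  FD 1: (-0.707,-0.707) -> (-1.414,-1.414) [heading=225, draw]
  PD: pen down
  -- iteration 3/4 --
  FD 1: (-1.414,-1.414) -> (-2.121,-2.121) [heading=225, draw]
  PD: pen down
  -- iteration 4/4 --
  FD 1: (-2.121,-2.121) -> (-2.828,-2.828) [heading=225, draw]
  PD: pen down
]
FD 18: (-2.828,-2.828) -> (-15.556,-15.556) [heading=225, draw]
Final: pos=(-15.556,-15.556), heading=225, 5 segment(s) drawn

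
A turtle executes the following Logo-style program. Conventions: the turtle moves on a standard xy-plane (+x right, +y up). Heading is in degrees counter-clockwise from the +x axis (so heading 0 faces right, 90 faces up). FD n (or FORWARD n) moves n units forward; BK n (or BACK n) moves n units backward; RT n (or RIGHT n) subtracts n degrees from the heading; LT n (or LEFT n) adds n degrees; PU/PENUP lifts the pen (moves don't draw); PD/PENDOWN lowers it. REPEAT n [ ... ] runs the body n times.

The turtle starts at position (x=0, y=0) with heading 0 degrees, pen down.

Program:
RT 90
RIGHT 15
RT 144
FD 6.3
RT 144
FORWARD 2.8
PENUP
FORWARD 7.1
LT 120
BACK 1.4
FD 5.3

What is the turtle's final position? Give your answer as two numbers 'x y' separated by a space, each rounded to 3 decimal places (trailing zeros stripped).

Answer: 6.249 4.384

Derivation:
Executing turtle program step by step:
Start: pos=(0,0), heading=0, pen down
RT 90: heading 0 -> 270
RT 15: heading 270 -> 255
RT 144: heading 255 -> 111
FD 6.3: (0,0) -> (-2.258,5.882) [heading=111, draw]
RT 144: heading 111 -> 327
FD 2.8: (-2.258,5.882) -> (0.091,4.357) [heading=327, draw]
PU: pen up
FD 7.1: (0.091,4.357) -> (6.045,0.49) [heading=327, move]
LT 120: heading 327 -> 87
BK 1.4: (6.045,0.49) -> (5.972,-0.908) [heading=87, move]
FD 5.3: (5.972,-0.908) -> (6.249,4.384) [heading=87, move]
Final: pos=(6.249,4.384), heading=87, 2 segment(s) drawn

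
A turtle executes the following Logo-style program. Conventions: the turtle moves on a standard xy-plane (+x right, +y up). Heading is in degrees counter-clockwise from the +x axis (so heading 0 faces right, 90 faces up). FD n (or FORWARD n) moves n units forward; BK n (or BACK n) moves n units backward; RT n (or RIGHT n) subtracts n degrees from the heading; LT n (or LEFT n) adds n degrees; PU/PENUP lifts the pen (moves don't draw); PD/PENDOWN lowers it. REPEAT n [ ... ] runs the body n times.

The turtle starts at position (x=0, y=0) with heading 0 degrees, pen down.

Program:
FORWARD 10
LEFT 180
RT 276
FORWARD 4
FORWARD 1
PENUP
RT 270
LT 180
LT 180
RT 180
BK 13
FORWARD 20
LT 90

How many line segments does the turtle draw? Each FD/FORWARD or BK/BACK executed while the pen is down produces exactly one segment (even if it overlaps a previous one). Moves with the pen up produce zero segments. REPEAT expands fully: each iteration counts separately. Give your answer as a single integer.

Answer: 3

Derivation:
Executing turtle program step by step:
Start: pos=(0,0), heading=0, pen down
FD 10: (0,0) -> (10,0) [heading=0, draw]
LT 180: heading 0 -> 180
RT 276: heading 180 -> 264
FD 4: (10,0) -> (9.582,-3.978) [heading=264, draw]
FD 1: (9.582,-3.978) -> (9.477,-4.973) [heading=264, draw]
PU: pen up
RT 270: heading 264 -> 354
LT 180: heading 354 -> 174
LT 180: heading 174 -> 354
RT 180: heading 354 -> 174
BK 13: (9.477,-4.973) -> (22.406,-6.331) [heading=174, move]
FD 20: (22.406,-6.331) -> (2.516,-4.241) [heading=174, move]
LT 90: heading 174 -> 264
Final: pos=(2.516,-4.241), heading=264, 3 segment(s) drawn
Segments drawn: 3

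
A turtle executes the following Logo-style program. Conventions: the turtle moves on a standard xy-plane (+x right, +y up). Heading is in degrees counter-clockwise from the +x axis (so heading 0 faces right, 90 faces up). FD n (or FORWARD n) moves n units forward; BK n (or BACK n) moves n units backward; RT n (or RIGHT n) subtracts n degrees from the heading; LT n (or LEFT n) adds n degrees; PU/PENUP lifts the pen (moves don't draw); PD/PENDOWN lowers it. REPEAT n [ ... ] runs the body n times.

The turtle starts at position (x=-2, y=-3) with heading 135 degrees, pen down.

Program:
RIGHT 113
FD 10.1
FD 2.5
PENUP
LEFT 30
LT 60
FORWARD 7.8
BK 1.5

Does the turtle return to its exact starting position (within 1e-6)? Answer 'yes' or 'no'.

Answer: no

Derivation:
Executing turtle program step by step:
Start: pos=(-2,-3), heading=135, pen down
RT 113: heading 135 -> 22
FD 10.1: (-2,-3) -> (7.365,0.784) [heading=22, draw]
FD 2.5: (7.365,0.784) -> (9.683,1.72) [heading=22, draw]
PU: pen up
LT 30: heading 22 -> 52
LT 60: heading 52 -> 112
FD 7.8: (9.683,1.72) -> (6.761,8.952) [heading=112, move]
BK 1.5: (6.761,8.952) -> (7.322,7.561) [heading=112, move]
Final: pos=(7.322,7.561), heading=112, 2 segment(s) drawn

Start position: (-2, -3)
Final position: (7.322, 7.561)
Distance = 14.087; >= 1e-6 -> NOT closed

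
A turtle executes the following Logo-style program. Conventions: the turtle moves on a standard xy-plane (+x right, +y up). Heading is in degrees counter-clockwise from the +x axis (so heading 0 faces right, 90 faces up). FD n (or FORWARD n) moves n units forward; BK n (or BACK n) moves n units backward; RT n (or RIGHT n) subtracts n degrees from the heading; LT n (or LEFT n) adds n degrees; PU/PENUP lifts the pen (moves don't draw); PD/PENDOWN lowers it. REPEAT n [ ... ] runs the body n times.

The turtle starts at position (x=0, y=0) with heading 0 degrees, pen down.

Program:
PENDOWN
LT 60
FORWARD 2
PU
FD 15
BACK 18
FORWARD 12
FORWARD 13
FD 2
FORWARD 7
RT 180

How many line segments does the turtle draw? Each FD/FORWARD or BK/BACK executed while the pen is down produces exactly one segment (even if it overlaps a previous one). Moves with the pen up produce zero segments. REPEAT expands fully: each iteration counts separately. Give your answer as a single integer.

Executing turtle program step by step:
Start: pos=(0,0), heading=0, pen down
PD: pen down
LT 60: heading 0 -> 60
FD 2: (0,0) -> (1,1.732) [heading=60, draw]
PU: pen up
FD 15: (1,1.732) -> (8.5,14.722) [heading=60, move]
BK 18: (8.5,14.722) -> (-0.5,-0.866) [heading=60, move]
FD 12: (-0.5,-0.866) -> (5.5,9.526) [heading=60, move]
FD 13: (5.5,9.526) -> (12,20.785) [heading=60, move]
FD 2: (12,20.785) -> (13,22.517) [heading=60, move]
FD 7: (13,22.517) -> (16.5,28.579) [heading=60, move]
RT 180: heading 60 -> 240
Final: pos=(16.5,28.579), heading=240, 1 segment(s) drawn
Segments drawn: 1

Answer: 1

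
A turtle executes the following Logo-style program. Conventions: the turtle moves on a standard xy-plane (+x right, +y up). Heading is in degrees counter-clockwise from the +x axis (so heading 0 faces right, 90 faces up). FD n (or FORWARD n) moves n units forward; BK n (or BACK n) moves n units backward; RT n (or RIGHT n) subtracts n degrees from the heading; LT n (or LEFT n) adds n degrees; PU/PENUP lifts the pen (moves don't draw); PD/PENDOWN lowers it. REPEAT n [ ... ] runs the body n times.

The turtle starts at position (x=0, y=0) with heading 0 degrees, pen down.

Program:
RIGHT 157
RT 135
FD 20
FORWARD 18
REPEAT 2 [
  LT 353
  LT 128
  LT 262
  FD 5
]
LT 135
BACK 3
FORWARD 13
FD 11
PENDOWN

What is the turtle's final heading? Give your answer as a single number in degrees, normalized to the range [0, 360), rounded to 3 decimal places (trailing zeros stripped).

Executing turtle program step by step:
Start: pos=(0,0), heading=0, pen down
RT 157: heading 0 -> 203
RT 135: heading 203 -> 68
FD 20: (0,0) -> (7.492,18.544) [heading=68, draw]
FD 18: (7.492,18.544) -> (14.235,35.233) [heading=68, draw]
REPEAT 2 [
  -- iteration 1/2 --
  LT 353: heading 68 -> 61
  LT 128: heading 61 -> 189
  LT 262: heading 189 -> 91
  FD 5: (14.235,35.233) -> (14.148,40.232) [heading=91, draw]
  -- iteration 2/2 --
  LT 353: heading 91 -> 84
  LT 128: heading 84 -> 212
  LT 262: heading 212 -> 114
  FD 5: (14.148,40.232) -> (12.114,44.8) [heading=114, draw]
]
LT 135: heading 114 -> 249
BK 3: (12.114,44.8) -> (13.189,47.601) [heading=249, draw]
FD 13: (13.189,47.601) -> (8.53,35.464) [heading=249, draw]
FD 11: (8.53,35.464) -> (4.588,25.195) [heading=249, draw]
PD: pen down
Final: pos=(4.588,25.195), heading=249, 7 segment(s) drawn

Answer: 249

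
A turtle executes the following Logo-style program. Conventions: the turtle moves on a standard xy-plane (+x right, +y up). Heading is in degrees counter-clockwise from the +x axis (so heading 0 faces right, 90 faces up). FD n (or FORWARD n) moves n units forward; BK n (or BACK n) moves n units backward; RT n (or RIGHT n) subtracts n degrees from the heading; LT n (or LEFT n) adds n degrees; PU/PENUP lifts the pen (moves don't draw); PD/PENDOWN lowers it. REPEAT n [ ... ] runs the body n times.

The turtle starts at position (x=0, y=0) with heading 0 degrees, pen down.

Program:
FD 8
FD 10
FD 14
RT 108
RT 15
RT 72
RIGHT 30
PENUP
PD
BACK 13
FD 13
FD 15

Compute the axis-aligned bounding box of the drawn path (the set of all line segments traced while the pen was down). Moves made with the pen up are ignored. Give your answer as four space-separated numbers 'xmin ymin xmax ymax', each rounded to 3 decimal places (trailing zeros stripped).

Answer: 0 -9.192 41.192 10.607

Derivation:
Executing turtle program step by step:
Start: pos=(0,0), heading=0, pen down
FD 8: (0,0) -> (8,0) [heading=0, draw]
FD 10: (8,0) -> (18,0) [heading=0, draw]
FD 14: (18,0) -> (32,0) [heading=0, draw]
RT 108: heading 0 -> 252
RT 15: heading 252 -> 237
RT 72: heading 237 -> 165
RT 30: heading 165 -> 135
PU: pen up
PD: pen down
BK 13: (32,0) -> (41.192,-9.192) [heading=135, draw]
FD 13: (41.192,-9.192) -> (32,0) [heading=135, draw]
FD 15: (32,0) -> (21.393,10.607) [heading=135, draw]
Final: pos=(21.393,10.607), heading=135, 6 segment(s) drawn

Segment endpoints: x in {0, 8, 18, 21.393, 32, 41.192}, y in {-9.192, 0, 10.607}
xmin=0, ymin=-9.192, xmax=41.192, ymax=10.607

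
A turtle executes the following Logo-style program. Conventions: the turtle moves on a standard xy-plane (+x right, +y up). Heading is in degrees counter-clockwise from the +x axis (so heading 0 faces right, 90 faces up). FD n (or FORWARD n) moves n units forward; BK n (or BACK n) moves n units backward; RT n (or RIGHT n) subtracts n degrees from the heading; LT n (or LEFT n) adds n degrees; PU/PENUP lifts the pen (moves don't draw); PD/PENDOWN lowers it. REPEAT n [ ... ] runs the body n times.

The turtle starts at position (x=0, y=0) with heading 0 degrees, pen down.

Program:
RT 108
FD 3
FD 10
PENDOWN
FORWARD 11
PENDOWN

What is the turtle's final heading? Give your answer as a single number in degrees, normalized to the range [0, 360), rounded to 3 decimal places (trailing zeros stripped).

Executing turtle program step by step:
Start: pos=(0,0), heading=0, pen down
RT 108: heading 0 -> 252
FD 3: (0,0) -> (-0.927,-2.853) [heading=252, draw]
FD 10: (-0.927,-2.853) -> (-4.017,-12.364) [heading=252, draw]
PD: pen down
FD 11: (-4.017,-12.364) -> (-7.416,-22.825) [heading=252, draw]
PD: pen down
Final: pos=(-7.416,-22.825), heading=252, 3 segment(s) drawn

Answer: 252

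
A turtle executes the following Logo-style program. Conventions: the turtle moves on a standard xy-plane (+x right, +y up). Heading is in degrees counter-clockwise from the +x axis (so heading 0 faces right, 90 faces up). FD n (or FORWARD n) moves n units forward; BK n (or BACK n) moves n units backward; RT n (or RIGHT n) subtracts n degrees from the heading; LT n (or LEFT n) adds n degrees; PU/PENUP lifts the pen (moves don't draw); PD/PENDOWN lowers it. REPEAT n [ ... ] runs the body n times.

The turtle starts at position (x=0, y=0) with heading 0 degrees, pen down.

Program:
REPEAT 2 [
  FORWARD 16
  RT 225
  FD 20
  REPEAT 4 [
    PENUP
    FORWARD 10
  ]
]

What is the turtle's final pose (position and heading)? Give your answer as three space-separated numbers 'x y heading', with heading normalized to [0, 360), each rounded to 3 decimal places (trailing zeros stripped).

Answer: -37.74 -6.26 270

Derivation:
Executing turtle program step by step:
Start: pos=(0,0), heading=0, pen down
REPEAT 2 [
  -- iteration 1/2 --
  FD 16: (0,0) -> (16,0) [heading=0, draw]
  RT 225: heading 0 -> 135
  FD 20: (16,0) -> (1.858,14.142) [heading=135, draw]
  REPEAT 4 [
    -- iteration 1/4 --
    PU: pen up
    FD 10: (1.858,14.142) -> (-5.213,21.213) [heading=135, move]
    -- iteration 2/4 --
    PU: pen up
    FD 10: (-5.213,21.213) -> (-12.284,28.284) [heading=135, move]
    -- iteration 3/4 --
    PU: pen up
    FD 10: (-12.284,28.284) -> (-19.355,35.355) [heading=135, move]
    -- iteration 4/4 --
    PU: pen up
    FD 10: (-19.355,35.355) -> (-26.426,42.426) [heading=135, move]
  ]
  -- iteration 2/2 --
  FD 16: (-26.426,42.426) -> (-37.74,53.74) [heading=135, move]
  RT 225: heading 135 -> 270
  FD 20: (-37.74,53.74) -> (-37.74,33.74) [heading=270, move]
  REPEAT 4 [
    -- iteration 1/4 --
    PU: pen up
    FD 10: (-37.74,33.74) -> (-37.74,23.74) [heading=270, move]
    -- iteration 2/4 --
    PU: pen up
    FD 10: (-37.74,23.74) -> (-37.74,13.74) [heading=270, move]
    -- iteration 3/4 --
    PU: pen up
    FD 10: (-37.74,13.74) -> (-37.74,3.74) [heading=270, move]
    -- iteration 4/4 --
    PU: pen up
    FD 10: (-37.74,3.74) -> (-37.74,-6.26) [heading=270, move]
  ]
]
Final: pos=(-37.74,-6.26), heading=270, 2 segment(s) drawn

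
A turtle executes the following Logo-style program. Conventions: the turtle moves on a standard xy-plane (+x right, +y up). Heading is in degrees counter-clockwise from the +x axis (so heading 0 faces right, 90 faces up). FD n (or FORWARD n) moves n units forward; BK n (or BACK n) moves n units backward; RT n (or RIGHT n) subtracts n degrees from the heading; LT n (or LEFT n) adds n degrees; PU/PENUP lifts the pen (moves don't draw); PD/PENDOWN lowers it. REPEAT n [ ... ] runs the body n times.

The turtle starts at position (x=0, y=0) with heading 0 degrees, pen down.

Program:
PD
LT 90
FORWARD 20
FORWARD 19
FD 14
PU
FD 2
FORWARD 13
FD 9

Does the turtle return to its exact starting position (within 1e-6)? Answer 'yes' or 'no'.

Answer: no

Derivation:
Executing turtle program step by step:
Start: pos=(0,0), heading=0, pen down
PD: pen down
LT 90: heading 0 -> 90
FD 20: (0,0) -> (0,20) [heading=90, draw]
FD 19: (0,20) -> (0,39) [heading=90, draw]
FD 14: (0,39) -> (0,53) [heading=90, draw]
PU: pen up
FD 2: (0,53) -> (0,55) [heading=90, move]
FD 13: (0,55) -> (0,68) [heading=90, move]
FD 9: (0,68) -> (0,77) [heading=90, move]
Final: pos=(0,77), heading=90, 3 segment(s) drawn

Start position: (0, 0)
Final position: (0, 77)
Distance = 77; >= 1e-6 -> NOT closed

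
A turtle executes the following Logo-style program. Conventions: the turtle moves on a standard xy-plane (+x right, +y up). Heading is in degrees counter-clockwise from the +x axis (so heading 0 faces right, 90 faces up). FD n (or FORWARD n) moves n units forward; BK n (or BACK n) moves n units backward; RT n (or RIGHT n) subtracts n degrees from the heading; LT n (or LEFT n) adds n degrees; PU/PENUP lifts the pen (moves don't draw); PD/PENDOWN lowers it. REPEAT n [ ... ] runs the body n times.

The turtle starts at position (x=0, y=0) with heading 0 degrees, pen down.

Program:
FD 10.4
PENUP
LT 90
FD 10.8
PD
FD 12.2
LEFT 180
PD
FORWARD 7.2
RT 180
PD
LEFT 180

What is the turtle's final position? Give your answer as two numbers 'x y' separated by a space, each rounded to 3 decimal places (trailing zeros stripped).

Answer: 10.4 15.8

Derivation:
Executing turtle program step by step:
Start: pos=(0,0), heading=0, pen down
FD 10.4: (0,0) -> (10.4,0) [heading=0, draw]
PU: pen up
LT 90: heading 0 -> 90
FD 10.8: (10.4,0) -> (10.4,10.8) [heading=90, move]
PD: pen down
FD 12.2: (10.4,10.8) -> (10.4,23) [heading=90, draw]
LT 180: heading 90 -> 270
PD: pen down
FD 7.2: (10.4,23) -> (10.4,15.8) [heading=270, draw]
RT 180: heading 270 -> 90
PD: pen down
LT 180: heading 90 -> 270
Final: pos=(10.4,15.8), heading=270, 3 segment(s) drawn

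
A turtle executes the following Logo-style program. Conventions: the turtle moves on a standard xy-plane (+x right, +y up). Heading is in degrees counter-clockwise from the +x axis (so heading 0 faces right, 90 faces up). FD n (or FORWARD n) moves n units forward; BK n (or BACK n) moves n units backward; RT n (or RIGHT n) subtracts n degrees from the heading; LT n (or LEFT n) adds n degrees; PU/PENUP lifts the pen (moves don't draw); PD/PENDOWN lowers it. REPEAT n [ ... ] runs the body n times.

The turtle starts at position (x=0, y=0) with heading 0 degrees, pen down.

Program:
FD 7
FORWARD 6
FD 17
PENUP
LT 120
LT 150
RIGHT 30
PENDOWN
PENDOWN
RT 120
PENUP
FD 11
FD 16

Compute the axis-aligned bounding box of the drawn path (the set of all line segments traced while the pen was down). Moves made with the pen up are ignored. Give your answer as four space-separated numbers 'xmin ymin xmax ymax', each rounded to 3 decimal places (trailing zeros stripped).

Executing turtle program step by step:
Start: pos=(0,0), heading=0, pen down
FD 7: (0,0) -> (7,0) [heading=0, draw]
FD 6: (7,0) -> (13,0) [heading=0, draw]
FD 17: (13,0) -> (30,0) [heading=0, draw]
PU: pen up
LT 120: heading 0 -> 120
LT 150: heading 120 -> 270
RT 30: heading 270 -> 240
PD: pen down
PD: pen down
RT 120: heading 240 -> 120
PU: pen up
FD 11: (30,0) -> (24.5,9.526) [heading=120, move]
FD 16: (24.5,9.526) -> (16.5,23.383) [heading=120, move]
Final: pos=(16.5,23.383), heading=120, 3 segment(s) drawn

Segment endpoints: x in {0, 7, 13, 30}, y in {0}
xmin=0, ymin=0, xmax=30, ymax=0

Answer: 0 0 30 0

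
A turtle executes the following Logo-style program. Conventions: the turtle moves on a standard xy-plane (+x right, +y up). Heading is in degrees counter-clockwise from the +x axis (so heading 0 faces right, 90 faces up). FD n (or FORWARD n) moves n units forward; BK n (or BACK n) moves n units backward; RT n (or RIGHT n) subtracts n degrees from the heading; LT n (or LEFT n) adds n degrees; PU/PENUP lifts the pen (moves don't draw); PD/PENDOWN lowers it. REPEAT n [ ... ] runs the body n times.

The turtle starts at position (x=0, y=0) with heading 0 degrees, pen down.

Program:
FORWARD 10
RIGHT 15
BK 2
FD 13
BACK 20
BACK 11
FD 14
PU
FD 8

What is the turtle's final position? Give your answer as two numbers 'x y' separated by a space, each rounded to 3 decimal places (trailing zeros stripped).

Executing turtle program step by step:
Start: pos=(0,0), heading=0, pen down
FD 10: (0,0) -> (10,0) [heading=0, draw]
RT 15: heading 0 -> 345
BK 2: (10,0) -> (8.068,0.518) [heading=345, draw]
FD 13: (8.068,0.518) -> (20.625,-2.847) [heading=345, draw]
BK 20: (20.625,-2.847) -> (1.307,2.329) [heading=345, draw]
BK 11: (1.307,2.329) -> (-9.319,5.176) [heading=345, draw]
FD 14: (-9.319,5.176) -> (4.204,1.553) [heading=345, draw]
PU: pen up
FD 8: (4.204,1.553) -> (11.932,-0.518) [heading=345, move]
Final: pos=(11.932,-0.518), heading=345, 6 segment(s) drawn

Answer: 11.932 -0.518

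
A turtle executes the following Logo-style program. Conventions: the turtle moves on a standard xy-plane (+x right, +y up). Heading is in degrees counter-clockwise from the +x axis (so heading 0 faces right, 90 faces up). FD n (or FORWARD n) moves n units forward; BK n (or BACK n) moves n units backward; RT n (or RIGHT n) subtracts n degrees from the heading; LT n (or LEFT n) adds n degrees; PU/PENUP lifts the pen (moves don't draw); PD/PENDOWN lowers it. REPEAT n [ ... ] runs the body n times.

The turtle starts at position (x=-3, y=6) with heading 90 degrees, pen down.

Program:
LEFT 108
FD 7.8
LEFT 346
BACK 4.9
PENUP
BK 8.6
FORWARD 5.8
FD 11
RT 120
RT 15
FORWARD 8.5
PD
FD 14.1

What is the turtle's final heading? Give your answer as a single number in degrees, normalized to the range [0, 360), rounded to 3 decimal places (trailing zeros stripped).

Executing turtle program step by step:
Start: pos=(-3,6), heading=90, pen down
LT 108: heading 90 -> 198
FD 7.8: (-3,6) -> (-10.418,3.59) [heading=198, draw]
LT 346: heading 198 -> 184
BK 4.9: (-10.418,3.59) -> (-5.53,3.931) [heading=184, draw]
PU: pen up
BK 8.6: (-5.53,3.931) -> (3.049,4.531) [heading=184, move]
FD 5.8: (3.049,4.531) -> (-2.737,4.127) [heading=184, move]
FD 11: (-2.737,4.127) -> (-13.71,3.359) [heading=184, move]
RT 120: heading 184 -> 64
RT 15: heading 64 -> 49
FD 8.5: (-13.71,3.359) -> (-8.134,9.775) [heading=49, move]
PD: pen down
FD 14.1: (-8.134,9.775) -> (1.117,20.416) [heading=49, draw]
Final: pos=(1.117,20.416), heading=49, 3 segment(s) drawn

Answer: 49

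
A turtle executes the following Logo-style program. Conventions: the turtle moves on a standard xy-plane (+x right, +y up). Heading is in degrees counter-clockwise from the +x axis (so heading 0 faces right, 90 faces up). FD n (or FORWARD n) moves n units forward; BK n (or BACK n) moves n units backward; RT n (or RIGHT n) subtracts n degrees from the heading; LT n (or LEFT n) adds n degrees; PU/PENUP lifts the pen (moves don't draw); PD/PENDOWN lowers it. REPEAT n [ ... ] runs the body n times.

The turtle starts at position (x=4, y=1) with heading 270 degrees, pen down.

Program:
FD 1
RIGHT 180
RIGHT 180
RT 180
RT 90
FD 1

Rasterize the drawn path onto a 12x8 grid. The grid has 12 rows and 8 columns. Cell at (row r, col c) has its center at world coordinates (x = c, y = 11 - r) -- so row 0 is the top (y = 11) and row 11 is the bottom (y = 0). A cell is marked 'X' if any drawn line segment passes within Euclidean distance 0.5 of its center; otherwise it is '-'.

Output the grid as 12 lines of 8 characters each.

Segment 0: (4,1) -> (4,0)
Segment 1: (4,0) -> (5,0)

Answer: --------
--------
--------
--------
--------
--------
--------
--------
--------
--------
----X---
----XX--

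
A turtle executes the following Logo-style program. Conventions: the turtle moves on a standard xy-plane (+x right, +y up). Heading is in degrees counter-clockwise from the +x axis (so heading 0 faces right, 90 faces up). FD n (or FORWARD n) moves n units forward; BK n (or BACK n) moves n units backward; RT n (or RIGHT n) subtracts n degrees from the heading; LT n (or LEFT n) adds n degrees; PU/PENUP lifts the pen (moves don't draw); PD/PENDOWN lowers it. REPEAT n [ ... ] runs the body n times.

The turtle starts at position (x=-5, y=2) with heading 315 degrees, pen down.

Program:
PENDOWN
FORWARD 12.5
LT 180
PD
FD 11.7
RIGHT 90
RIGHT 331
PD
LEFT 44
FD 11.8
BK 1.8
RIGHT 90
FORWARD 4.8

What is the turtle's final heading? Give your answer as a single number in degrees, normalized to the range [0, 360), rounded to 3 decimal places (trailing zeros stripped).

Executing turtle program step by step:
Start: pos=(-5,2), heading=315, pen down
PD: pen down
FD 12.5: (-5,2) -> (3.839,-6.839) [heading=315, draw]
LT 180: heading 315 -> 135
PD: pen down
FD 11.7: (3.839,-6.839) -> (-4.434,1.434) [heading=135, draw]
RT 90: heading 135 -> 45
RT 331: heading 45 -> 74
PD: pen down
LT 44: heading 74 -> 118
FD 11.8: (-4.434,1.434) -> (-9.974,11.853) [heading=118, draw]
BK 1.8: (-9.974,11.853) -> (-9.129,10.264) [heading=118, draw]
RT 90: heading 118 -> 28
FD 4.8: (-9.129,10.264) -> (-4.891,12.517) [heading=28, draw]
Final: pos=(-4.891,12.517), heading=28, 5 segment(s) drawn

Answer: 28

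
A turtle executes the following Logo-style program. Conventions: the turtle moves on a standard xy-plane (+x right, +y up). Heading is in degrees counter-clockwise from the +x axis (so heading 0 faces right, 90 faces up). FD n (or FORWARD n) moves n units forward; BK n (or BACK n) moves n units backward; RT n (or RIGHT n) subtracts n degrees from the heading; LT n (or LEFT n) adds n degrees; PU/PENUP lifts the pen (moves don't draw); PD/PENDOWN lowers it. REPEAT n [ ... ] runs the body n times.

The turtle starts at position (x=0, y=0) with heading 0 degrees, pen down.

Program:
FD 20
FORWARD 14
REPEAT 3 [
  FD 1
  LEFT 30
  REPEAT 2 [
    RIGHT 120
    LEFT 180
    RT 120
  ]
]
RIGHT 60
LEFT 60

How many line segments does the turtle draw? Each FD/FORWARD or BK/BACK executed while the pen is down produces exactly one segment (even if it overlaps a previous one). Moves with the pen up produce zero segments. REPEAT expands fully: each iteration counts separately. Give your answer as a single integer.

Executing turtle program step by step:
Start: pos=(0,0), heading=0, pen down
FD 20: (0,0) -> (20,0) [heading=0, draw]
FD 14: (20,0) -> (34,0) [heading=0, draw]
REPEAT 3 [
  -- iteration 1/3 --
  FD 1: (34,0) -> (35,0) [heading=0, draw]
  LT 30: heading 0 -> 30
  REPEAT 2 [
    -- iteration 1/2 --
    RT 120: heading 30 -> 270
    LT 180: heading 270 -> 90
    RT 120: heading 90 -> 330
    -- iteration 2/2 --
    RT 120: heading 330 -> 210
    LT 180: heading 210 -> 30
    RT 120: heading 30 -> 270
  ]
  -- iteration 2/3 --
  FD 1: (35,0) -> (35,-1) [heading=270, draw]
  LT 30: heading 270 -> 300
  REPEAT 2 [
    -- iteration 1/2 --
    RT 120: heading 300 -> 180
    LT 180: heading 180 -> 0
    RT 120: heading 0 -> 240
    -- iteration 2/2 --
    RT 120: heading 240 -> 120
    LT 180: heading 120 -> 300
    RT 120: heading 300 -> 180
  ]
  -- iteration 3/3 --
  FD 1: (35,-1) -> (34,-1) [heading=180, draw]
  LT 30: heading 180 -> 210
  REPEAT 2 [
    -- iteration 1/2 --
    RT 120: heading 210 -> 90
    LT 180: heading 90 -> 270
    RT 120: heading 270 -> 150
    -- iteration 2/2 --
    RT 120: heading 150 -> 30
    LT 180: heading 30 -> 210
    RT 120: heading 210 -> 90
  ]
]
RT 60: heading 90 -> 30
LT 60: heading 30 -> 90
Final: pos=(34,-1), heading=90, 5 segment(s) drawn
Segments drawn: 5

Answer: 5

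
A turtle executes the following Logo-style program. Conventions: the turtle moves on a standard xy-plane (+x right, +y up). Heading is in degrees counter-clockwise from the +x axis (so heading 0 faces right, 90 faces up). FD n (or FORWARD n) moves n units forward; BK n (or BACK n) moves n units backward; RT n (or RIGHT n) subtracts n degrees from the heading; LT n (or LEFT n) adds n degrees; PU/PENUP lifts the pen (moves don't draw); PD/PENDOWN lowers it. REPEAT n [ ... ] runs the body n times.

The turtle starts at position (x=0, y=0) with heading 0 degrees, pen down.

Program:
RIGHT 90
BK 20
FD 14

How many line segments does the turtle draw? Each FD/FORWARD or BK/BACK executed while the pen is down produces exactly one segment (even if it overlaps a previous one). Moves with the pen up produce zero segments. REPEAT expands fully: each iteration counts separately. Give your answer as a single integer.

Answer: 2

Derivation:
Executing turtle program step by step:
Start: pos=(0,0), heading=0, pen down
RT 90: heading 0 -> 270
BK 20: (0,0) -> (0,20) [heading=270, draw]
FD 14: (0,20) -> (0,6) [heading=270, draw]
Final: pos=(0,6), heading=270, 2 segment(s) drawn
Segments drawn: 2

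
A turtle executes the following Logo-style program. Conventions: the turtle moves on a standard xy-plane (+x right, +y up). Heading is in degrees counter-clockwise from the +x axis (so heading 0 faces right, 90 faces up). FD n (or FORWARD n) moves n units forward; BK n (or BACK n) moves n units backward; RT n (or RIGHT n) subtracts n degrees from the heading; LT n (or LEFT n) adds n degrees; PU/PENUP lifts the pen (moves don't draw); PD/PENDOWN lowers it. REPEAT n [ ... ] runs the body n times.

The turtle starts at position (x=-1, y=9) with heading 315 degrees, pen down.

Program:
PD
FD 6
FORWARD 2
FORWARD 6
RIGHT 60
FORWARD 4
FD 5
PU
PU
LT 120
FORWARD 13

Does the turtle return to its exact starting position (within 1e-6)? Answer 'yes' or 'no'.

Answer: no

Derivation:
Executing turtle program step by step:
Start: pos=(-1,9), heading=315, pen down
PD: pen down
FD 6: (-1,9) -> (3.243,4.757) [heading=315, draw]
FD 2: (3.243,4.757) -> (4.657,3.343) [heading=315, draw]
FD 6: (4.657,3.343) -> (8.899,-0.899) [heading=315, draw]
RT 60: heading 315 -> 255
FD 4: (8.899,-0.899) -> (7.864,-4.763) [heading=255, draw]
FD 5: (7.864,-4.763) -> (6.57,-9.593) [heading=255, draw]
PU: pen up
PU: pen up
LT 120: heading 255 -> 15
FD 13: (6.57,-9.593) -> (19.127,-6.228) [heading=15, move]
Final: pos=(19.127,-6.228), heading=15, 5 segment(s) drawn

Start position: (-1, 9)
Final position: (19.127, -6.228)
Distance = 25.239; >= 1e-6 -> NOT closed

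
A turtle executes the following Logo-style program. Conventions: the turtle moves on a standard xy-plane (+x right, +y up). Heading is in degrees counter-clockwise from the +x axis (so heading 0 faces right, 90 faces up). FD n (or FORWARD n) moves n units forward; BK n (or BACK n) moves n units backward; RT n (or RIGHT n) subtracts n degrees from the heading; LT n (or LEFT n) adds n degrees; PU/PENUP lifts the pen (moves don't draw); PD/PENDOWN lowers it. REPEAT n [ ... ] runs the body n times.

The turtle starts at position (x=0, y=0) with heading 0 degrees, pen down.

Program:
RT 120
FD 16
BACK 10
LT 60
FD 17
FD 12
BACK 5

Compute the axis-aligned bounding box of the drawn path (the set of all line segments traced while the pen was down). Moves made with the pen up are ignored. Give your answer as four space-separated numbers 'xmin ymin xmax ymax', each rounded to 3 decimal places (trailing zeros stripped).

Answer: -8 -30.311 11.5 0

Derivation:
Executing turtle program step by step:
Start: pos=(0,0), heading=0, pen down
RT 120: heading 0 -> 240
FD 16: (0,0) -> (-8,-13.856) [heading=240, draw]
BK 10: (-8,-13.856) -> (-3,-5.196) [heading=240, draw]
LT 60: heading 240 -> 300
FD 17: (-3,-5.196) -> (5.5,-19.919) [heading=300, draw]
FD 12: (5.5,-19.919) -> (11.5,-30.311) [heading=300, draw]
BK 5: (11.5,-30.311) -> (9,-25.981) [heading=300, draw]
Final: pos=(9,-25.981), heading=300, 5 segment(s) drawn

Segment endpoints: x in {-8, -3, 0, 5.5, 9, 11.5}, y in {-30.311, -25.981, -19.919, -13.856, -5.196, 0}
xmin=-8, ymin=-30.311, xmax=11.5, ymax=0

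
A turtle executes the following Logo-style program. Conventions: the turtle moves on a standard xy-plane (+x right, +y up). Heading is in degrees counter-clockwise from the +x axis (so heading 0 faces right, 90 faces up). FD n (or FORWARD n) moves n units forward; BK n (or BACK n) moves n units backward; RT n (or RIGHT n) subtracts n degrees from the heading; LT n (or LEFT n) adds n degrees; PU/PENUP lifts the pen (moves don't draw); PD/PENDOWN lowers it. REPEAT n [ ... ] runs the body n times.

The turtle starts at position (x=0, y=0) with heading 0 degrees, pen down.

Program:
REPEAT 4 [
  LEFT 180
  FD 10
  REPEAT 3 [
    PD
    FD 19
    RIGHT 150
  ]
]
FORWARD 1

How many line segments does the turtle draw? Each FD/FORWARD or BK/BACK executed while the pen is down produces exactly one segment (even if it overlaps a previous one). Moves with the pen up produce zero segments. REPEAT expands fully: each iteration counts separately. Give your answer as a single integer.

Answer: 17

Derivation:
Executing turtle program step by step:
Start: pos=(0,0), heading=0, pen down
REPEAT 4 [
  -- iteration 1/4 --
  LT 180: heading 0 -> 180
  FD 10: (0,0) -> (-10,0) [heading=180, draw]
  REPEAT 3 [
    -- iteration 1/3 --
    PD: pen down
    FD 19: (-10,0) -> (-29,0) [heading=180, draw]
    RT 150: heading 180 -> 30
    -- iteration 2/3 --
    PD: pen down
    FD 19: (-29,0) -> (-12.546,9.5) [heading=30, draw]
    RT 150: heading 30 -> 240
    -- iteration 3/3 --
    PD: pen down
    FD 19: (-12.546,9.5) -> (-22.046,-6.954) [heading=240, draw]
    RT 150: heading 240 -> 90
  ]
  -- iteration 2/4 --
  LT 180: heading 90 -> 270
  FD 10: (-22.046,-6.954) -> (-22.046,-16.954) [heading=270, draw]
  REPEAT 3 [
    -- iteration 1/3 --
    PD: pen down
    FD 19: (-22.046,-16.954) -> (-22.046,-35.954) [heading=270, draw]
    RT 150: heading 270 -> 120
    -- iteration 2/3 --
    PD: pen down
    FD 19: (-22.046,-35.954) -> (-31.546,-19.5) [heading=120, draw]
    RT 150: heading 120 -> 330
    -- iteration 3/3 --
    PD: pen down
    FD 19: (-31.546,-19.5) -> (-15.091,-29) [heading=330, draw]
    RT 150: heading 330 -> 180
  ]
  -- iteration 3/4 --
  LT 180: heading 180 -> 0
  FD 10: (-15.091,-29) -> (-5.091,-29) [heading=0, draw]
  REPEAT 3 [
    -- iteration 1/3 --
    PD: pen down
    FD 19: (-5.091,-29) -> (13.909,-29) [heading=0, draw]
    RT 150: heading 0 -> 210
    -- iteration 2/3 --
    PD: pen down
    FD 19: (13.909,-29) -> (-2.546,-38.5) [heading=210, draw]
    RT 150: heading 210 -> 60
    -- iteration 3/3 --
    PD: pen down
    FD 19: (-2.546,-38.5) -> (6.954,-22.046) [heading=60, draw]
    RT 150: heading 60 -> 270
  ]
  -- iteration 4/4 --
  LT 180: heading 270 -> 90
  FD 10: (6.954,-22.046) -> (6.954,-12.046) [heading=90, draw]
  REPEAT 3 [
    -- iteration 1/3 --
    PD: pen down
    FD 19: (6.954,-12.046) -> (6.954,6.954) [heading=90, draw]
    RT 150: heading 90 -> 300
    -- iteration 2/3 --
    PD: pen down
    FD 19: (6.954,6.954) -> (16.454,-9.5) [heading=300, draw]
    RT 150: heading 300 -> 150
    -- iteration 3/3 --
    PD: pen down
    FD 19: (16.454,-9.5) -> (0,0) [heading=150, draw]
    RT 150: heading 150 -> 0
  ]
]
FD 1: (0,0) -> (1,0) [heading=0, draw]
Final: pos=(1,0), heading=0, 17 segment(s) drawn
Segments drawn: 17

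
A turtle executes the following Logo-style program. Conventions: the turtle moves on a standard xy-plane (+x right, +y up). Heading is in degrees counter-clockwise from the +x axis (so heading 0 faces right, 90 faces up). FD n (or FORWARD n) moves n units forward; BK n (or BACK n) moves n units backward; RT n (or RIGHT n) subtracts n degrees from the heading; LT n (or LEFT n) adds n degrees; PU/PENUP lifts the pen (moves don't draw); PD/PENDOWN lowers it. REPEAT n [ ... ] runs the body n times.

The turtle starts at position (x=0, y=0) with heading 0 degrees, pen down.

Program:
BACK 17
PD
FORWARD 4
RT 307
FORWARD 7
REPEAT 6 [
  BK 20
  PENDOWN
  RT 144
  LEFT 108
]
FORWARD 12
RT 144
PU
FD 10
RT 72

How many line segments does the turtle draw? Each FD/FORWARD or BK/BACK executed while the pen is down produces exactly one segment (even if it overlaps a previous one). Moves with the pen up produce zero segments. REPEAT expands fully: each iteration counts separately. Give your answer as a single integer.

Answer: 10

Derivation:
Executing turtle program step by step:
Start: pos=(0,0), heading=0, pen down
BK 17: (0,0) -> (-17,0) [heading=0, draw]
PD: pen down
FD 4: (-17,0) -> (-13,0) [heading=0, draw]
RT 307: heading 0 -> 53
FD 7: (-13,0) -> (-8.787,5.59) [heading=53, draw]
REPEAT 6 [
  -- iteration 1/6 --
  BK 20: (-8.787,5.59) -> (-20.824,-10.382) [heading=53, draw]
  PD: pen down
  RT 144: heading 53 -> 269
  LT 108: heading 269 -> 17
  -- iteration 2/6 --
  BK 20: (-20.824,-10.382) -> (-39.95,-16.23) [heading=17, draw]
  PD: pen down
  RT 144: heading 17 -> 233
  LT 108: heading 233 -> 341
  -- iteration 3/6 --
  BK 20: (-39.95,-16.23) -> (-58.86,-9.718) [heading=341, draw]
  PD: pen down
  RT 144: heading 341 -> 197
  LT 108: heading 197 -> 305
  -- iteration 4/6 --
  BK 20: (-58.86,-9.718) -> (-70.332,6.665) [heading=305, draw]
  PD: pen down
  RT 144: heading 305 -> 161
  LT 108: heading 161 -> 269
  -- iteration 5/6 --
  BK 20: (-70.332,6.665) -> (-69.983,26.662) [heading=269, draw]
  PD: pen down
  RT 144: heading 269 -> 125
  LT 108: heading 125 -> 233
  -- iteration 6/6 --
  BK 20: (-69.983,26.662) -> (-57.946,42.634) [heading=233, draw]
  PD: pen down
  RT 144: heading 233 -> 89
  LT 108: heading 89 -> 197
]
FD 12: (-57.946,42.634) -> (-69.422,39.126) [heading=197, draw]
RT 144: heading 197 -> 53
PU: pen up
FD 10: (-69.422,39.126) -> (-63.404,47.112) [heading=53, move]
RT 72: heading 53 -> 341
Final: pos=(-63.404,47.112), heading=341, 10 segment(s) drawn
Segments drawn: 10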